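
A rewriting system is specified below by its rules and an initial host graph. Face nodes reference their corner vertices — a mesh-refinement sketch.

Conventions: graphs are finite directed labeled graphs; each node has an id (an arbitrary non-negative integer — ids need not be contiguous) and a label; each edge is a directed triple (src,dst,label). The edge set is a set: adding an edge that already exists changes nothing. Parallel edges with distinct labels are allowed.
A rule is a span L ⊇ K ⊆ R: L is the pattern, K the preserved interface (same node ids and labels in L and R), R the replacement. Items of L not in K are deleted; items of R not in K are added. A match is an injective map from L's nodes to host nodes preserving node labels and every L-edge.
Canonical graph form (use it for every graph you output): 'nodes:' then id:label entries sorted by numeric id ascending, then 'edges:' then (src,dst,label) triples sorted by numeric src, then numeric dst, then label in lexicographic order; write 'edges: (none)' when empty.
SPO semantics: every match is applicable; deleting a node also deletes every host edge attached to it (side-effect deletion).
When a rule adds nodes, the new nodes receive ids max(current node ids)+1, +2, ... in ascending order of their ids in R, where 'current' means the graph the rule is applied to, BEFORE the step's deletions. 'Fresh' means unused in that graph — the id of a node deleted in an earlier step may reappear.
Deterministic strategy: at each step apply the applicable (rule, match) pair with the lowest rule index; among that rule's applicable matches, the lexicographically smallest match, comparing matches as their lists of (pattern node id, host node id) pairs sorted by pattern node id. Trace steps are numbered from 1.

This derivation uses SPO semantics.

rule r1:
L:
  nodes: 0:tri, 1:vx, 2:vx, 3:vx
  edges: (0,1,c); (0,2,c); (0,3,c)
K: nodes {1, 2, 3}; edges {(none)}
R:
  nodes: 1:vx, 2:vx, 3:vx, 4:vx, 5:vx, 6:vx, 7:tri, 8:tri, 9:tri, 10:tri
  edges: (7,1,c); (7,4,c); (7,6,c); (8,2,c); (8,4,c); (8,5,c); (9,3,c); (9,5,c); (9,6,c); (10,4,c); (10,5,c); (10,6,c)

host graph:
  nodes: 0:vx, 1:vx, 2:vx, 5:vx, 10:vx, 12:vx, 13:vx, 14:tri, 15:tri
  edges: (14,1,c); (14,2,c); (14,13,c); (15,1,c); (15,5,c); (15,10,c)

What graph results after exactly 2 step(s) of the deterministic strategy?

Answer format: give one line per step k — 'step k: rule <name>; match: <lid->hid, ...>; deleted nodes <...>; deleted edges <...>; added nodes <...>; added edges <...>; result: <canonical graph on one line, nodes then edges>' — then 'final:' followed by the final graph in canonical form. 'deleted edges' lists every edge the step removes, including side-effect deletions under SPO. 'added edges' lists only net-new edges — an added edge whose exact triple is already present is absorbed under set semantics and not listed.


step 1: rule r1; match: 0->14, 1->1, 2->2, 3->13; deleted nodes 14; deleted edges (14,1,c); (14,2,c); (14,13,c); added nodes 16, 17, 18, 19, 20, 21, 22; added edges (19,1,c); (19,16,c); (19,18,c); (20,2,c); (20,16,c); (20,17,c); (21,13,c); (21,17,c); (21,18,c); (22,16,c); (22,17,c); (22,18,c); result: nodes: 0:vx, 1:vx, 2:vx, 5:vx, 10:vx, 12:vx, 13:vx, 15:tri, 16:vx, 17:vx, 18:vx, 19:tri, 20:tri, 21:tri, 22:tri edges: (15,1,c); (15,5,c); (15,10,c); (19,1,c); (19,16,c); (19,18,c); (20,2,c); (20,16,c); (20,17,c); (21,13,c); (21,17,c); (21,18,c); (22,16,c); (22,17,c); (22,18,c)
step 2: rule r1; match: 0->15, 1->1, 2->5, 3->10; deleted nodes 15; deleted edges (15,1,c); (15,5,c); (15,10,c); added nodes 23, 24, 25, 26, 27, 28, 29; added edges (26,1,c); (26,23,c); (26,25,c); (27,5,c); (27,23,c); (27,24,c); (28,10,c); (28,24,c); (28,25,c); (29,23,c); (29,24,c); (29,25,c); result: nodes: 0:vx, 1:vx, 2:vx, 5:vx, 10:vx, 12:vx, 13:vx, 16:vx, 17:vx, 18:vx, 19:tri, 20:tri, 21:tri, 22:tri, 23:vx, 24:vx, 25:vx, 26:tri, 27:tri, 28:tri, 29:tri edges: (19,1,c); (19,16,c); (19,18,c); (20,2,c); (20,16,c); (20,17,c); (21,13,c); (21,17,c); (21,18,c); (22,16,c); (22,17,c); (22,18,c); (26,1,c); (26,23,c); (26,25,c); (27,5,c); (27,23,c); (27,24,c); (28,10,c); (28,24,c); (28,25,c); (29,23,c); (29,24,c); (29,25,c)
final:
nodes: 0:vx, 1:vx, 2:vx, 5:vx, 10:vx, 12:vx, 13:vx, 16:vx, 17:vx, 18:vx, 19:tri, 20:tri, 21:tri, 22:tri, 23:vx, 24:vx, 25:vx, 26:tri, 27:tri, 28:tri, 29:tri
edges: (19,1,c); (19,16,c); (19,18,c); (20,2,c); (20,16,c); (20,17,c); (21,13,c); (21,17,c); (21,18,c); (22,16,c); (22,17,c); (22,18,c); (26,1,c); (26,23,c); (26,25,c); (27,5,c); (27,23,c); (27,24,c); (28,10,c); (28,24,c); (28,25,c); (29,23,c); (29,24,c); (29,25,c)


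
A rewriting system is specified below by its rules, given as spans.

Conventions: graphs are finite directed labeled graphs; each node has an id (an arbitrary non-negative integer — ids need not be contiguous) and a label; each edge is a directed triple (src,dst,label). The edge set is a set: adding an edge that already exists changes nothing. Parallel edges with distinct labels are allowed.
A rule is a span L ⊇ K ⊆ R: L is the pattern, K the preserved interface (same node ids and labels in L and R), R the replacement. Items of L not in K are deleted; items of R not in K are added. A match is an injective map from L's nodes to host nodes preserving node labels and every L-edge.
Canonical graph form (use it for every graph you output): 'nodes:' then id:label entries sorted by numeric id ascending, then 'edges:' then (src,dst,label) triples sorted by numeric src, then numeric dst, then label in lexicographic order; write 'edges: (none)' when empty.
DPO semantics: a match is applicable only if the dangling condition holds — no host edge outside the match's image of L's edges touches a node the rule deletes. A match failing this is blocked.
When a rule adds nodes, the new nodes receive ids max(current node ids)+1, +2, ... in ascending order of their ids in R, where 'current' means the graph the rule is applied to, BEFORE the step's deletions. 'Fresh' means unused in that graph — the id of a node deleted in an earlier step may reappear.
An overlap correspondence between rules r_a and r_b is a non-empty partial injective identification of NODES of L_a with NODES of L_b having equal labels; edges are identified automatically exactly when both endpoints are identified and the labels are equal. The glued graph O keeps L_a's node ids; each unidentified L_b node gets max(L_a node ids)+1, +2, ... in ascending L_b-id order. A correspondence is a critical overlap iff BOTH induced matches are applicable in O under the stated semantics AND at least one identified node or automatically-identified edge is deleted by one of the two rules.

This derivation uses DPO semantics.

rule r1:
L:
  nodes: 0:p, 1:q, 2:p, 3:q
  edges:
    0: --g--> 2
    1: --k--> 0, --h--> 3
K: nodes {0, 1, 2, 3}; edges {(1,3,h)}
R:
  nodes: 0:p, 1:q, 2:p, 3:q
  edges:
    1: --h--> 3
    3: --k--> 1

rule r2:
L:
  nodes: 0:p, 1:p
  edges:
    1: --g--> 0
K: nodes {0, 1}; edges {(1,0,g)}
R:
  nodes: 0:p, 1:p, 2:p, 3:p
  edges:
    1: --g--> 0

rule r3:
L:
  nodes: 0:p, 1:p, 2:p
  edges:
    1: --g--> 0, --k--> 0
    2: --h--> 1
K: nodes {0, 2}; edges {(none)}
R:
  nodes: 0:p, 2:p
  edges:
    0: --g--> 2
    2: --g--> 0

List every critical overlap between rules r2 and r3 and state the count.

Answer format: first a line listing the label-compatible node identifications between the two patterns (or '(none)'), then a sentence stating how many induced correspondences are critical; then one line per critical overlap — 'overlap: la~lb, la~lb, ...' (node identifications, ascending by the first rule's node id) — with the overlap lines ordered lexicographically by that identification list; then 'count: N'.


label-compatible node identifications between L(r2) and L(r3): 0~0, 0~1, 0~2, 1~0, 1~1, 1~2
1 of the induced correspondences is a critical overlap of r2 and r3.
overlap: 0~0, 1~1
count: 1


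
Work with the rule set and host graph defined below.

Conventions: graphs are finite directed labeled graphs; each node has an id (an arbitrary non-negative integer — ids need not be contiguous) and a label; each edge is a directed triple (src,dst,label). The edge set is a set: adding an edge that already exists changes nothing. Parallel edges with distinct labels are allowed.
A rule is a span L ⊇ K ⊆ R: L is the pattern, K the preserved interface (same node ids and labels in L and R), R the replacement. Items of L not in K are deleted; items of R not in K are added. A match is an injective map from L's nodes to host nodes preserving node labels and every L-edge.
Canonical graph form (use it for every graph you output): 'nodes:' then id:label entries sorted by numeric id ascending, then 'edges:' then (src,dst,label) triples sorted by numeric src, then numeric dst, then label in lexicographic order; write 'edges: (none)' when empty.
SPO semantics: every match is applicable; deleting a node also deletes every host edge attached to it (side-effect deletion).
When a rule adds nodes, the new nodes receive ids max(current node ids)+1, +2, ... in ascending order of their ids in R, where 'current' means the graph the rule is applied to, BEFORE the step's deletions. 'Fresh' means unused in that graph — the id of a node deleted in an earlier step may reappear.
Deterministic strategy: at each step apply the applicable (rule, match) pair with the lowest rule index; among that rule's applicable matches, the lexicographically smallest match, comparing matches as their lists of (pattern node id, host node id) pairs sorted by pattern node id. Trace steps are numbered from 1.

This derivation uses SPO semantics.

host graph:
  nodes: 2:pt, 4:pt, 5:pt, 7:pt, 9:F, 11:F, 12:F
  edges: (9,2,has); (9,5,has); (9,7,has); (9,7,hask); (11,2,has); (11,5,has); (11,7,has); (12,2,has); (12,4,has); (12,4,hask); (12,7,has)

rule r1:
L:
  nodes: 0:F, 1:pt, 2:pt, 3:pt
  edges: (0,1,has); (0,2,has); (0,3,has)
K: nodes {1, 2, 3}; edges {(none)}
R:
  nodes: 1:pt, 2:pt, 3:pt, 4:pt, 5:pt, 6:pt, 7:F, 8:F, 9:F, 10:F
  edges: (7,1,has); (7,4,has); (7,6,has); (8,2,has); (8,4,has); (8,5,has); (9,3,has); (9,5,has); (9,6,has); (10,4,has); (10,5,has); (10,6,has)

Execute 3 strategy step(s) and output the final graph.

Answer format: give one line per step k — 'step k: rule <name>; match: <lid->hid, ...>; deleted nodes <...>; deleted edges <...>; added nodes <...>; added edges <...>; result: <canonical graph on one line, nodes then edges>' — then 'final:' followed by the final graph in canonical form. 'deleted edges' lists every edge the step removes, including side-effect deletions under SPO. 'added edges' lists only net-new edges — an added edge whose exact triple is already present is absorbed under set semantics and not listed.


step 1: rule r1; match: 0->9, 1->2, 2->5, 3->7; deleted nodes 9; deleted edges (9,2,has); (9,5,has); (9,7,has); (9,7,hask); added nodes 13, 14, 15, 16, 17, 18, 19; added edges (16,2,has); (16,13,has); (16,15,has); (17,5,has); (17,13,has); (17,14,has); (18,7,has); (18,14,has); (18,15,has); (19,13,has); (19,14,has); (19,15,has); result: nodes: 2:pt, 4:pt, 5:pt, 7:pt, 11:F, 12:F, 13:pt, 14:pt, 15:pt, 16:F, 17:F, 18:F, 19:F edges: (11,2,has); (11,5,has); (11,7,has); (12,2,has); (12,4,has); (12,4,hask); (12,7,has); (16,2,has); (16,13,has); (16,15,has); (17,5,has); (17,13,has); (17,14,has); (18,7,has); (18,14,has); (18,15,has); (19,13,has); (19,14,has); (19,15,has)
step 2: rule r1; match: 0->11, 1->2, 2->5, 3->7; deleted nodes 11; deleted edges (11,2,has); (11,5,has); (11,7,has); added nodes 20, 21, 22, 23, 24, 25, 26; added edges (23,2,has); (23,20,has); (23,22,has); (24,5,has); (24,20,has); (24,21,has); (25,7,has); (25,21,has); (25,22,has); (26,20,has); (26,21,has); (26,22,has); result: nodes: 2:pt, 4:pt, 5:pt, 7:pt, 12:F, 13:pt, 14:pt, 15:pt, 16:F, 17:F, 18:F, 19:F, 20:pt, 21:pt, 22:pt, 23:F, 24:F, 25:F, 26:F edges: (12,2,has); (12,4,has); (12,4,hask); (12,7,has); (16,2,has); (16,13,has); (16,15,has); (17,5,has); (17,13,has); (17,14,has); (18,7,has); (18,14,has); (18,15,has); (19,13,has); (19,14,has); (19,15,has); (23,2,has); (23,20,has); (23,22,has); (24,5,has); (24,20,has); (24,21,has); (25,7,has); (25,21,has); (25,22,has); (26,20,has); (26,21,has); (26,22,has)
step 3: rule r1; match: 0->12, 1->2, 2->4, 3->7; deleted nodes 12; deleted edges (12,2,has); (12,4,has); (12,4,hask); (12,7,has); added nodes 27, 28, 29, 30, 31, 32, 33; added edges (30,2,has); (30,27,has); (30,29,has); (31,4,has); (31,27,has); (31,28,has); (32,7,has); (32,28,has); (32,29,has); (33,27,has); (33,28,has); (33,29,has); result: nodes: 2:pt, 4:pt, 5:pt, 7:pt, 13:pt, 14:pt, 15:pt, 16:F, 17:F, 18:F, 19:F, 20:pt, 21:pt, 22:pt, 23:F, 24:F, 25:F, 26:F, 27:pt, 28:pt, 29:pt, 30:F, 31:F, 32:F, 33:F edges: (16,2,has); (16,13,has); (16,15,has); (17,5,has); (17,13,has); (17,14,has); (18,7,has); (18,14,has); (18,15,has); (19,13,has); (19,14,has); (19,15,has); (23,2,has); (23,20,has); (23,22,has); (24,5,has); (24,20,has); (24,21,has); (25,7,has); (25,21,has); (25,22,has); (26,20,has); (26,21,has); (26,22,has); (30,2,has); (30,27,has); (30,29,has); (31,4,has); (31,27,has); (31,28,has); (32,7,has); (32,28,has); (32,29,has); (33,27,has); (33,28,has); (33,29,has)
final:
nodes: 2:pt, 4:pt, 5:pt, 7:pt, 13:pt, 14:pt, 15:pt, 16:F, 17:F, 18:F, 19:F, 20:pt, 21:pt, 22:pt, 23:F, 24:F, 25:F, 26:F, 27:pt, 28:pt, 29:pt, 30:F, 31:F, 32:F, 33:F
edges: (16,2,has); (16,13,has); (16,15,has); (17,5,has); (17,13,has); (17,14,has); (18,7,has); (18,14,has); (18,15,has); (19,13,has); (19,14,has); (19,15,has); (23,2,has); (23,20,has); (23,22,has); (24,5,has); (24,20,has); (24,21,has); (25,7,has); (25,21,has); (25,22,has); (26,20,has); (26,21,has); (26,22,has); (30,2,has); (30,27,has); (30,29,has); (31,4,has); (31,27,has); (31,28,has); (32,7,has); (32,28,has); (32,29,has); (33,27,has); (33,28,has); (33,29,has)


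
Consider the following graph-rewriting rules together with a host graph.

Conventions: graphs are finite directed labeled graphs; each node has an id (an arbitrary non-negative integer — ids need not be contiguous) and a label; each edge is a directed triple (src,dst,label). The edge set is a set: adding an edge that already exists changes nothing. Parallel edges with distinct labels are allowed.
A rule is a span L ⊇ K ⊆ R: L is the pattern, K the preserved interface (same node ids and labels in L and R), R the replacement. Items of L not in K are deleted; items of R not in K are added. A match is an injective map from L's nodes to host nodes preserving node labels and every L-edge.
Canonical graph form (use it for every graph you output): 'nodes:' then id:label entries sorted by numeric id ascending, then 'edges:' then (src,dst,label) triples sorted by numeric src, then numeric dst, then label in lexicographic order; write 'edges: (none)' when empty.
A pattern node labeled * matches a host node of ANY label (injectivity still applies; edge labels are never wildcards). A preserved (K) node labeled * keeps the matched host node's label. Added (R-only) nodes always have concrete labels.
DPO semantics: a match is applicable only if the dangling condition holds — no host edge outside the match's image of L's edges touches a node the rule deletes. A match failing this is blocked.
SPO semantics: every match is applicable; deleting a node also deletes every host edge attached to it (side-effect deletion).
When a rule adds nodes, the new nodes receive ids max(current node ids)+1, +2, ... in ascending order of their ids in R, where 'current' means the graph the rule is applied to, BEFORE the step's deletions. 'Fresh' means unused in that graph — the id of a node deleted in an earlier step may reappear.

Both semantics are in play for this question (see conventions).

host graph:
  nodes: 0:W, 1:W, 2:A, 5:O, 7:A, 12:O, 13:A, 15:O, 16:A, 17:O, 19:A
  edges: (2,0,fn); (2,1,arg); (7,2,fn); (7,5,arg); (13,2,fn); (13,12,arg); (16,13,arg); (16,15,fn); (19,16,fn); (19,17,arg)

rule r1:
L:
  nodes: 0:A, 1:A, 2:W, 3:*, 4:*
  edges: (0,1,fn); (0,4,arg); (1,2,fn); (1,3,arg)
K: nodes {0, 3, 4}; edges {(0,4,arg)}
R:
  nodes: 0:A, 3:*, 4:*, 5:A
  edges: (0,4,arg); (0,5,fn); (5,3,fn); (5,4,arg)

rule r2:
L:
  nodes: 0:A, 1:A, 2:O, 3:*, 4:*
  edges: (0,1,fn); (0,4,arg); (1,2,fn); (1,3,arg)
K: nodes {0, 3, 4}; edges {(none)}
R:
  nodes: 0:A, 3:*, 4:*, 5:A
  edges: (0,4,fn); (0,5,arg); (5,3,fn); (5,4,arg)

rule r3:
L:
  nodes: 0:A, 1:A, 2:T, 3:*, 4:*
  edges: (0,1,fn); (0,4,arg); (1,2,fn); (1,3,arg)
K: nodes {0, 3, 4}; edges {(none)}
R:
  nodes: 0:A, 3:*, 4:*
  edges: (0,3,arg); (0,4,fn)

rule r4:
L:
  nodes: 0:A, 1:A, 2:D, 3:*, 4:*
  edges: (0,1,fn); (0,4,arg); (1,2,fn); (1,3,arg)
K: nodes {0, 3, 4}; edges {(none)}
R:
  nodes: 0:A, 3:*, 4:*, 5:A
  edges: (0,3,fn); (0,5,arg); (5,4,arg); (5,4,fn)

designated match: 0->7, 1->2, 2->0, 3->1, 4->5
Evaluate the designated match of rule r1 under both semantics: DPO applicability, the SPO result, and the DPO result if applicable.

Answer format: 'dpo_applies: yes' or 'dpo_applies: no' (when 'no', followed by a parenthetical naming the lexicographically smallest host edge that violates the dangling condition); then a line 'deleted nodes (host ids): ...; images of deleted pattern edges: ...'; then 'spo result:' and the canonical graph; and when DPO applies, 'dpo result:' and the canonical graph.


dpo_applies: no
(the rule deletes node 2, which keeps host edge (13,2,fn) outside the match image — the dangling condition fails, DPO blocks; SPO proceeds and side-deletes such edges)
deleted nodes (host ids): 0, 2; images of deleted pattern edges: (2,0,fn); (2,1,arg); (7,2,fn)
spo result:
nodes: 1:W, 5:O, 7:A, 12:O, 13:A, 15:O, 16:A, 17:O, 19:A, 20:A
edges: (7,5,arg); (7,20,fn); (13,12,arg); (16,13,arg); (16,15,fn); (19,16,fn); (19,17,arg); (20,1,fn); (20,5,arg)


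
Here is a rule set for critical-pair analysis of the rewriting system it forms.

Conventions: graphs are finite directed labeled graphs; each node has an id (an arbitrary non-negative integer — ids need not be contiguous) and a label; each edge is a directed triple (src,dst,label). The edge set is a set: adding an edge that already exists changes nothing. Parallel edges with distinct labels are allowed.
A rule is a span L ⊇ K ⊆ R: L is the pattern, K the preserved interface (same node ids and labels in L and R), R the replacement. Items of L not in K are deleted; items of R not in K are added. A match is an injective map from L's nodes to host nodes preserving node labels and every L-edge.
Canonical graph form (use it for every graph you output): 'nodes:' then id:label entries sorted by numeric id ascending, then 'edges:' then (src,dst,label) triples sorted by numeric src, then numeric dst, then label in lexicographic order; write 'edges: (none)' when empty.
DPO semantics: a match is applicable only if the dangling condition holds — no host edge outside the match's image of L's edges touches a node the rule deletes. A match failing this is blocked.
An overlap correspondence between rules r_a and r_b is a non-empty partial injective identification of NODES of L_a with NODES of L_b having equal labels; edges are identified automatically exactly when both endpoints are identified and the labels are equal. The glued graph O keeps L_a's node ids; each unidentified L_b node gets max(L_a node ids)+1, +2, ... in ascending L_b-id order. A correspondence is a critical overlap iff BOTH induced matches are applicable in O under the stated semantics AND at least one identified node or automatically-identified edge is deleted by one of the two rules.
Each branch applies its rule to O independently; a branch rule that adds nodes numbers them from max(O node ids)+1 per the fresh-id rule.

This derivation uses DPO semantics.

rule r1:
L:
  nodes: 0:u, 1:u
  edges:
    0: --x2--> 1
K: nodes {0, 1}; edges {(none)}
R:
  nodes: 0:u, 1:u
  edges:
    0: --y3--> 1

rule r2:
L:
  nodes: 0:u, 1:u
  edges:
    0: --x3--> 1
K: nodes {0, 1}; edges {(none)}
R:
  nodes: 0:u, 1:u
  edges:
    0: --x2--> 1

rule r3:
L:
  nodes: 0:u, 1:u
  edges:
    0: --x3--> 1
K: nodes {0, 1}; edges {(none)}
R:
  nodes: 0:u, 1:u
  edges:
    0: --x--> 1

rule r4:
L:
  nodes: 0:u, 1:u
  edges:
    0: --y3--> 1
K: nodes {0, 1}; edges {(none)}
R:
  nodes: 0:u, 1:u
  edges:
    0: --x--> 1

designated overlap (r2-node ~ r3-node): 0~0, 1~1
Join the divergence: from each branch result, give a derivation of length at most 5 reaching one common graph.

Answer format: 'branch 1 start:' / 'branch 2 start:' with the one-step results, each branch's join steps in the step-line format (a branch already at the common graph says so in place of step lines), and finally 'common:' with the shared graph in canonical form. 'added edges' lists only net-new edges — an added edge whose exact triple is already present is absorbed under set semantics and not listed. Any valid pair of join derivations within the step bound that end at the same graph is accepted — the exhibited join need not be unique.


branch 1 start:
nodes: 0:u, 1:u
edges: (0,1,x2)
branch 2 start:
nodes: 0:u, 1:u
edges: (0,1,x)
branch 1 step 1: rule r1; match: 0->0, 1->1; deleted nodes (none); deleted edges (0,1,x2); added nodes (none); added edges (0,1,y3); result: nodes: 0:u, 1:u edges: (0,1,y3)
branch 1 step 2: rule r4; match: 0->0, 1->1; deleted nodes (none); deleted edges (0,1,y3); added nodes (none); added edges (0,1,x); result: nodes: 0:u, 1:u edges: (0,1,x)
branch 2: already at the common graph (0 steps)
common:
nodes: 0:u, 1:u
edges: (0,1,x)


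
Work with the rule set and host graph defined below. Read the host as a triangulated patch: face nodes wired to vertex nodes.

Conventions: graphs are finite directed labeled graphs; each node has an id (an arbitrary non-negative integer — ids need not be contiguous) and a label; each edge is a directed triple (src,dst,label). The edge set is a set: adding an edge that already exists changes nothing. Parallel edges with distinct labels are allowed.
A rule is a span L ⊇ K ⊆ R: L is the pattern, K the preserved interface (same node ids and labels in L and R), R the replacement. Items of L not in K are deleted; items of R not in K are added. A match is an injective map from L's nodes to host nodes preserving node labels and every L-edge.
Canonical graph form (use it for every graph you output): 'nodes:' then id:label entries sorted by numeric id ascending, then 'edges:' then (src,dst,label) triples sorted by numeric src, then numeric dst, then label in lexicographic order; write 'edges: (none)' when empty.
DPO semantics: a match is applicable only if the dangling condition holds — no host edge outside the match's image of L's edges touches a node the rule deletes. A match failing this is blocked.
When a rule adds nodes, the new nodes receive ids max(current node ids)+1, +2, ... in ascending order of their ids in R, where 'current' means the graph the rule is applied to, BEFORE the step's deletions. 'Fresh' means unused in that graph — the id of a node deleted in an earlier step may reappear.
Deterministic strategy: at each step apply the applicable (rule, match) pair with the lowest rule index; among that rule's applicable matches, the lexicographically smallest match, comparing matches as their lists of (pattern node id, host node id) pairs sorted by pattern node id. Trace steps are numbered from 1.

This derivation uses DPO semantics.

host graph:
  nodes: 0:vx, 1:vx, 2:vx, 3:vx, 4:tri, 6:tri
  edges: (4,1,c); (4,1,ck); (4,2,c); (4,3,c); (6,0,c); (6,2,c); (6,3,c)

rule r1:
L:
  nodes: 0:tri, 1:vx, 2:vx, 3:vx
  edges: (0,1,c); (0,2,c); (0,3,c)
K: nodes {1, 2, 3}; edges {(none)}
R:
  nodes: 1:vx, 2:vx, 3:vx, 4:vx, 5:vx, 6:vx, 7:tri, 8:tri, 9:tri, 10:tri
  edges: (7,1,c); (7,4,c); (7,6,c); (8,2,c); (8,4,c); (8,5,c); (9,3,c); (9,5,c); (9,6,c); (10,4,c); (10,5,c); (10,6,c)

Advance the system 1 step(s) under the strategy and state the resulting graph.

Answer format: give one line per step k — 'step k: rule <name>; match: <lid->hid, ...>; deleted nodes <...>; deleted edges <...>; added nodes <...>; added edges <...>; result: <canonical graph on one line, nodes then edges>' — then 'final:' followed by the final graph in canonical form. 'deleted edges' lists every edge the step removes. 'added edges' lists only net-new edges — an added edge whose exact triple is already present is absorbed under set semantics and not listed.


step 1: rule r1; match: 0->6, 1->0, 2->2, 3->3; deleted nodes 6; deleted edges (6,0,c); (6,2,c); (6,3,c); added nodes 7, 8, 9, 10, 11, 12, 13; added edges (10,0,c); (10,7,c); (10,9,c); (11,2,c); (11,7,c); (11,8,c); (12,3,c); (12,8,c); (12,9,c); (13,7,c); (13,8,c); (13,9,c); result: nodes: 0:vx, 1:vx, 2:vx, 3:vx, 4:tri, 7:vx, 8:vx, 9:vx, 10:tri, 11:tri, 12:tri, 13:tri edges: (4,1,c); (4,1,ck); (4,2,c); (4,3,c); (10,0,c); (10,7,c); (10,9,c); (11,2,c); (11,7,c); (11,8,c); (12,3,c); (12,8,c); (12,9,c); (13,7,c); (13,8,c); (13,9,c)
final:
nodes: 0:vx, 1:vx, 2:vx, 3:vx, 4:tri, 7:vx, 8:vx, 9:vx, 10:tri, 11:tri, 12:tri, 13:tri
edges: (4,1,c); (4,1,ck); (4,2,c); (4,3,c); (10,0,c); (10,7,c); (10,9,c); (11,2,c); (11,7,c); (11,8,c); (12,3,c); (12,8,c); (12,9,c); (13,7,c); (13,8,c); (13,9,c)


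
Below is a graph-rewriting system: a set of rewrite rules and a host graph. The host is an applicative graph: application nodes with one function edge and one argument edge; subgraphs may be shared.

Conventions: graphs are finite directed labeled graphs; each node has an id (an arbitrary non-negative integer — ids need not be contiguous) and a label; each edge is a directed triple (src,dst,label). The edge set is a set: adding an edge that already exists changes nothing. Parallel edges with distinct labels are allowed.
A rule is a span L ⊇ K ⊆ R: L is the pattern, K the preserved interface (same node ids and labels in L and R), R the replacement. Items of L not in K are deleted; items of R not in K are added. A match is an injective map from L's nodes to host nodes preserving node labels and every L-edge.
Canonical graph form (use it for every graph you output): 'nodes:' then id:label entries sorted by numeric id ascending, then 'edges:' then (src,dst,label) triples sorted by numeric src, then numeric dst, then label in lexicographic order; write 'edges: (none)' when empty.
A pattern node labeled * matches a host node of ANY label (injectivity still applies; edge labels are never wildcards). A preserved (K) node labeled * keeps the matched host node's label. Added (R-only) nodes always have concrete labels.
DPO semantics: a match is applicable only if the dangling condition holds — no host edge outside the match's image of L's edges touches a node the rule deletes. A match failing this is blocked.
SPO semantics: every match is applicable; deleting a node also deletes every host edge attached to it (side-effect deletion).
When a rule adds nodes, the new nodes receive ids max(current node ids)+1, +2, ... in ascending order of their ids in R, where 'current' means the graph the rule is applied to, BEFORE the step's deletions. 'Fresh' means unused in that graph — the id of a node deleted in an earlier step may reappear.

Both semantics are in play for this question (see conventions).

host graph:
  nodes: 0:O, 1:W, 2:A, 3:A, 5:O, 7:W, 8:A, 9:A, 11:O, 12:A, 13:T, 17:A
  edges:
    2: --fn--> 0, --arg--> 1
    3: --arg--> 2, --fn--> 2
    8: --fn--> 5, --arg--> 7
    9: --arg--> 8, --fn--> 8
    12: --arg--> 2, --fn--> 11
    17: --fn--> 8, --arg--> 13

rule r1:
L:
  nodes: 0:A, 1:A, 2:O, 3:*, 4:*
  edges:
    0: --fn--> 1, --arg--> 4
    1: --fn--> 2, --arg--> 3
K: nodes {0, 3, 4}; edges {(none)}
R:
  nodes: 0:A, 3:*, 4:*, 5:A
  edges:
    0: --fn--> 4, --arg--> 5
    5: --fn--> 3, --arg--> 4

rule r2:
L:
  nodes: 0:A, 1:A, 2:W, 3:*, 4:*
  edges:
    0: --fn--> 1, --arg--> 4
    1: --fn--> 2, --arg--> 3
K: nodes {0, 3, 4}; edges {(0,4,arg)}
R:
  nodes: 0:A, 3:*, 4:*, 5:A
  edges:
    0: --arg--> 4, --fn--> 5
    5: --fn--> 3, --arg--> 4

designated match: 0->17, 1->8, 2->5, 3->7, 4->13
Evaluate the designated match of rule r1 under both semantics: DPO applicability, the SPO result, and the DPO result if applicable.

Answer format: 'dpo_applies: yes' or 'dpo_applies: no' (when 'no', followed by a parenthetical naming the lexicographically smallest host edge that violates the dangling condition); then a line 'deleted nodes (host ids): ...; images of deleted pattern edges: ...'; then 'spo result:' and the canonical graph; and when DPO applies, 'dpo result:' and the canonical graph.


dpo_applies: no
(the rule deletes node 8, which keeps host edge (9,8,arg) outside the match image — the dangling condition fails, DPO blocks; SPO proceeds and side-deletes such edges)
deleted nodes (host ids): 5, 8; images of deleted pattern edges: (8,5,fn); (8,7,arg); (17,8,fn); (17,13,arg)
spo result:
nodes: 0:O, 1:W, 2:A, 3:A, 7:W, 9:A, 11:O, 12:A, 13:T, 17:A, 18:A
edges: (2,0,fn); (2,1,arg); (3,2,arg); (3,2,fn); (12,2,arg); (12,11,fn); (17,13,fn); (17,18,arg); (18,7,fn); (18,13,arg)


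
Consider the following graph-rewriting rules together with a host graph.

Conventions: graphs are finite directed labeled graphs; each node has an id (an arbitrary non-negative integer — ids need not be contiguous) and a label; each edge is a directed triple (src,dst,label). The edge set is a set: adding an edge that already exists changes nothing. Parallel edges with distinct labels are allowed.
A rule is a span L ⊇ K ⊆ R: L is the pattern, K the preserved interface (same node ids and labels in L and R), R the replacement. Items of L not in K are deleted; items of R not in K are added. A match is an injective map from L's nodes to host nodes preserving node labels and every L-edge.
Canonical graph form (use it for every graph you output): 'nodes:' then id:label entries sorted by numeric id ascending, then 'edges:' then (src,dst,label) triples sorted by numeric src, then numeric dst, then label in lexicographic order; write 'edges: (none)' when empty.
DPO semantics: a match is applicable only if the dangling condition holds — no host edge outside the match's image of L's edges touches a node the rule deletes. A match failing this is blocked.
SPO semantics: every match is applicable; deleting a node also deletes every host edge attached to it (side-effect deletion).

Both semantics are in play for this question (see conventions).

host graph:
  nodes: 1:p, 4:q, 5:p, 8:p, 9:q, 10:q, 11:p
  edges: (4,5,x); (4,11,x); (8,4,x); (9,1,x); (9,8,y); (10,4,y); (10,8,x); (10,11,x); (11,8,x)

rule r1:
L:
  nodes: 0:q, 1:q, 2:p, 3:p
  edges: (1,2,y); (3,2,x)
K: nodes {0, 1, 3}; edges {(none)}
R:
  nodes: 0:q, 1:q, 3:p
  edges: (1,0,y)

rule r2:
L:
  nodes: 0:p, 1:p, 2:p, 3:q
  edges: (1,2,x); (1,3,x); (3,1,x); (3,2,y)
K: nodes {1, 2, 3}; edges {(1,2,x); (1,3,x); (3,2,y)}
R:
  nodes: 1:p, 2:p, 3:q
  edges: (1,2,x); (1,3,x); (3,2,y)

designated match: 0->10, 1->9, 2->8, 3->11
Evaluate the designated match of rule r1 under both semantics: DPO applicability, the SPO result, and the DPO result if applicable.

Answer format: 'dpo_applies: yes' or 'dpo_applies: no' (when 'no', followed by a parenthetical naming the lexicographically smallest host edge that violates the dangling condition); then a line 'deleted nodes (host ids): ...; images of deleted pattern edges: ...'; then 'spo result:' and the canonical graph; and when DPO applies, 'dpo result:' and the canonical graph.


dpo_applies: no
(the rule deletes node 8, which keeps host edge (8,4,x) outside the match image — the dangling condition fails, DPO blocks; SPO proceeds and side-deletes such edges)
deleted nodes (host ids): 8; images of deleted pattern edges: (9,8,y); (11,8,x)
spo result:
nodes: 1:p, 4:q, 5:p, 9:q, 10:q, 11:p
edges: (4,5,x); (4,11,x); (9,1,x); (9,10,y); (10,4,y); (10,11,x)


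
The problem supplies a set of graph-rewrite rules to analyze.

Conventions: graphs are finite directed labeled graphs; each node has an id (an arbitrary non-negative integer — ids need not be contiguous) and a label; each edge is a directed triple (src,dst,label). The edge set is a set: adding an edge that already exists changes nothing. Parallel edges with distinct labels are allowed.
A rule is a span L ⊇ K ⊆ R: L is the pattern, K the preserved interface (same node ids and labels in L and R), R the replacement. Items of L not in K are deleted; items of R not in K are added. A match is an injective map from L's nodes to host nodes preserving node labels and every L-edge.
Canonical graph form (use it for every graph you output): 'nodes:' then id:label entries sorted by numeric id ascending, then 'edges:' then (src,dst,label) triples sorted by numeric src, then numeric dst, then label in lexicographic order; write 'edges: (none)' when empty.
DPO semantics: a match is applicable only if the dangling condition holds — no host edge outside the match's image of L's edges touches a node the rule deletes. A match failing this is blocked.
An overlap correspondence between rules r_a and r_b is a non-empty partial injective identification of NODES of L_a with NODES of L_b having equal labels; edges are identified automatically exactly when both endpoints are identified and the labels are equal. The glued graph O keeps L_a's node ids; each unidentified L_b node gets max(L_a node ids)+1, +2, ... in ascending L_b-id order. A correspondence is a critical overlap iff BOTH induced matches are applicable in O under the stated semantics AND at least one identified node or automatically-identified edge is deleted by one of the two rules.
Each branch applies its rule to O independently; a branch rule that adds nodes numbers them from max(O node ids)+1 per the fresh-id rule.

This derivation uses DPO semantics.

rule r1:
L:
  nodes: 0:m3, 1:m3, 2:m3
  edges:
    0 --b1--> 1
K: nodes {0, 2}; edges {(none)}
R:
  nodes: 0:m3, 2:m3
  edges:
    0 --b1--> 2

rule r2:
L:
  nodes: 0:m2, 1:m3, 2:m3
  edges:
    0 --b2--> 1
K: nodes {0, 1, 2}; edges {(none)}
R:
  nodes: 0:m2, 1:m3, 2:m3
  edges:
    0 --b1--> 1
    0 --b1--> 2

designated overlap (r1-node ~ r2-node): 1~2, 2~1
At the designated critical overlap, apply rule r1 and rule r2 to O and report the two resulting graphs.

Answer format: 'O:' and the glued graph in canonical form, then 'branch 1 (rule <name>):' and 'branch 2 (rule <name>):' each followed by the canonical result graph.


O:
nodes: 0:m3, 1:m3, 2:m3, 3:m2
edges: (0,1,b1); (3,2,b2)
branch 1 (rule r1):
nodes: 0:m3, 2:m3, 3:m2
edges: (0,2,b1); (3,2,b2)
branch 2 (rule r2):
nodes: 0:m3, 1:m3, 2:m3, 3:m2
edges: (0,1,b1); (3,1,b1); (3,2,b1)


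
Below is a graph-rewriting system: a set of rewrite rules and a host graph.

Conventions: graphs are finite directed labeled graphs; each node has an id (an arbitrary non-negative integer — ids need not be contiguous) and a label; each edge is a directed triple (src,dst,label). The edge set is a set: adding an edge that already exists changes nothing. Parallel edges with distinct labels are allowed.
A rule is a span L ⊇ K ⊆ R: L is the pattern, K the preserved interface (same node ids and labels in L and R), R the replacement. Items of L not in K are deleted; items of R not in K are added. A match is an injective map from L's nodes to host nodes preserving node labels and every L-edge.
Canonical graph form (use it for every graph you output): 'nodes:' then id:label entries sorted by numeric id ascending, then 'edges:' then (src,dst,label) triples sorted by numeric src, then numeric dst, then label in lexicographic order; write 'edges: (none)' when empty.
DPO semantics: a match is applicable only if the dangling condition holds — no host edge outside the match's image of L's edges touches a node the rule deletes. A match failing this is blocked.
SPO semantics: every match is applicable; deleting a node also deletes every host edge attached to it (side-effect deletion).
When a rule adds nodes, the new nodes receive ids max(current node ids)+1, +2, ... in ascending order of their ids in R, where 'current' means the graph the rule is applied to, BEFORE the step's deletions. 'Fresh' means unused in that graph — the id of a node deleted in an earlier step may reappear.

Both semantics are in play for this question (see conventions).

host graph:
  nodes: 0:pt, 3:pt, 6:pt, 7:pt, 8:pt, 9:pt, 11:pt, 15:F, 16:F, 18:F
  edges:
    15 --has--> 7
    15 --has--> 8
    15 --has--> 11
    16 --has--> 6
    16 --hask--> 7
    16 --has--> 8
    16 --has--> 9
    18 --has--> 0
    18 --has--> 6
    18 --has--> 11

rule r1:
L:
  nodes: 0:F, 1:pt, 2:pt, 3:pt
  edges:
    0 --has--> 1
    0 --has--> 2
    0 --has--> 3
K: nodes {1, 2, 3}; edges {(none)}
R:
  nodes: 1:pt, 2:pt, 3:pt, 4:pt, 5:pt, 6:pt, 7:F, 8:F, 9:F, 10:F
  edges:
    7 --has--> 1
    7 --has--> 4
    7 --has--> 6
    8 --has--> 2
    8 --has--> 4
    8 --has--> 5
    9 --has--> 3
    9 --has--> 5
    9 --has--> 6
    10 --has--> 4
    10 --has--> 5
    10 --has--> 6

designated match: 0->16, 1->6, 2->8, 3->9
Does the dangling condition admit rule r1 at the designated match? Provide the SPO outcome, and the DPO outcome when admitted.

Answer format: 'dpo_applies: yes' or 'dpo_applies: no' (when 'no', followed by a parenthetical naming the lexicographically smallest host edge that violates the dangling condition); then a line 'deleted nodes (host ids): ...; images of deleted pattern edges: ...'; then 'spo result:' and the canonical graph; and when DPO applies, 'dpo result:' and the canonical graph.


dpo_applies: no
(the rule deletes node 16, which keeps host edge (16,7,hask) outside the match image — the dangling condition fails, DPO blocks; SPO proceeds and side-deletes such edges)
deleted nodes (host ids): 16; images of deleted pattern edges: (16,6,has); (16,8,has); (16,9,has)
spo result:
nodes: 0:pt, 3:pt, 6:pt, 7:pt, 8:pt, 9:pt, 11:pt, 15:F, 18:F, 19:pt, 20:pt, 21:pt, 22:F, 23:F, 24:F, 25:F
edges: (15,7,has); (15,8,has); (15,11,has); (18,0,has); (18,6,has); (18,11,has); (22,6,has); (22,19,has); (22,21,has); (23,8,has); (23,19,has); (23,20,has); (24,9,has); (24,20,has); (24,21,has); (25,19,has); (25,20,has); (25,21,has)


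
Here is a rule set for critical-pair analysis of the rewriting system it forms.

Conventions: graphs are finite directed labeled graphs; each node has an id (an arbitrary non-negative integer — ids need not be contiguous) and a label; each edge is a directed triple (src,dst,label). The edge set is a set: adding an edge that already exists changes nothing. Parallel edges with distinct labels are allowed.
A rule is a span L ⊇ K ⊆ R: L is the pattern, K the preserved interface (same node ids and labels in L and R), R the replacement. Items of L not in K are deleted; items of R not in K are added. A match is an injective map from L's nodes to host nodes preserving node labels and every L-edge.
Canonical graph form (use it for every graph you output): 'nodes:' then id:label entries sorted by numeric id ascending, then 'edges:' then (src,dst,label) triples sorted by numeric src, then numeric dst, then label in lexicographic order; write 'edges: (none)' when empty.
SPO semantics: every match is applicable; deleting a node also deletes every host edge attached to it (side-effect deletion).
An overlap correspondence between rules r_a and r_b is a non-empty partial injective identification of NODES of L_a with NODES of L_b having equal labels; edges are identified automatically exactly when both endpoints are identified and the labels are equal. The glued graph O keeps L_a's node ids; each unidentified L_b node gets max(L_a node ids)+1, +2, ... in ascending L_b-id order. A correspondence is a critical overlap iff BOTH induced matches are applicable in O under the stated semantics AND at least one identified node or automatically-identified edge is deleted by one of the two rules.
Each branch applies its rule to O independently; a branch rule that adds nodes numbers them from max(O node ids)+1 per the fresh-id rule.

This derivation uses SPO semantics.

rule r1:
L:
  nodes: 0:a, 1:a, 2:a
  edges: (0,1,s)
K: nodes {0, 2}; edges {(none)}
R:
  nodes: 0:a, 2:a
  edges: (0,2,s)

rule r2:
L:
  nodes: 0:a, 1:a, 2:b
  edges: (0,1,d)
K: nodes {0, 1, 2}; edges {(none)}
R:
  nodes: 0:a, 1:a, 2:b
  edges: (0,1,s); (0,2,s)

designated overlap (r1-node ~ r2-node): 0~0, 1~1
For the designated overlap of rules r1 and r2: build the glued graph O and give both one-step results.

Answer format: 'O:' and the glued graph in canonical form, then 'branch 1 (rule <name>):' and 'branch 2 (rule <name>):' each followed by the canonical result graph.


O:
nodes: 0:a, 1:a, 2:a, 3:b
edges: (0,1,d); (0,1,s)
branch 1 (rule r1):
nodes: 0:a, 2:a, 3:b
edges: (0,2,s)
branch 2 (rule r2):
nodes: 0:a, 1:a, 2:a, 3:b
edges: (0,1,s); (0,3,s)
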